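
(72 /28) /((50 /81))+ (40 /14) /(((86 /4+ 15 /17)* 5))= 558169 /133175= 4.19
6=6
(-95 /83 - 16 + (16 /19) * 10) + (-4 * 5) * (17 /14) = -364389 /11039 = -33.01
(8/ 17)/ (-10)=-4/ 85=-0.05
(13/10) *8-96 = -428/5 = -85.60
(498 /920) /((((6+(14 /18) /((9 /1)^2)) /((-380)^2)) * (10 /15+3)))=3931744860 /1108393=3547.25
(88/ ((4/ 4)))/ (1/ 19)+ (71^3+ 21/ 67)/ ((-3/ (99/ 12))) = -131666271/ 134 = -982584.11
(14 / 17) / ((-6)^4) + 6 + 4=110167 / 11016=10.00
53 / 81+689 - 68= 50354 / 81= 621.65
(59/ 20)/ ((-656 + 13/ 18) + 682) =531/ 4810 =0.11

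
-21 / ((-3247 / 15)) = 315 / 3247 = 0.10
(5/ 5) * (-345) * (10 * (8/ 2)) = -13800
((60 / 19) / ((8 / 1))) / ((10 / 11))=33 / 76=0.43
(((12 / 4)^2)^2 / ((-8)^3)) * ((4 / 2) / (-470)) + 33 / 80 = 49713 / 120320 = 0.41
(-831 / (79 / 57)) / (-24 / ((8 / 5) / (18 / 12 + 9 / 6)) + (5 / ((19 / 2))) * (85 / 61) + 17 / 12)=658780236 / 47080603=13.99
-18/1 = -18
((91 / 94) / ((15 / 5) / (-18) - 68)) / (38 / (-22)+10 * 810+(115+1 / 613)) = -613613 / 354870093769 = -0.00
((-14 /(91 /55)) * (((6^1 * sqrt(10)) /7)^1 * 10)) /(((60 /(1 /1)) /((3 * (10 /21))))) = -1100 * sqrt(10) /637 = -5.46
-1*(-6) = 6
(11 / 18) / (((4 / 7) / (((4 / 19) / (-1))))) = -77 / 342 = -0.23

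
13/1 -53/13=116/13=8.92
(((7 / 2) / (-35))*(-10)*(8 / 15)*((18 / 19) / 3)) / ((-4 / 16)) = -64 / 95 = -0.67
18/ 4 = 9/ 2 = 4.50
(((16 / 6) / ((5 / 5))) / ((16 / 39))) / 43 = 13 / 86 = 0.15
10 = 10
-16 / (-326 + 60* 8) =-8 / 77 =-0.10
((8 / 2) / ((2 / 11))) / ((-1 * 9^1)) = -22 / 9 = -2.44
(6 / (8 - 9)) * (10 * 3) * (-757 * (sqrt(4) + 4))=817560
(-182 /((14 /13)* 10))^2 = 28561 /100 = 285.61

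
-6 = -6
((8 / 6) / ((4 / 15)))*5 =25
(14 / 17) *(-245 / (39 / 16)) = -54880 / 663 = -82.78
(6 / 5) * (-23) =-138 / 5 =-27.60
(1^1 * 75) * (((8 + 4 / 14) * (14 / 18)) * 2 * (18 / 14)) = 8700 / 7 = 1242.86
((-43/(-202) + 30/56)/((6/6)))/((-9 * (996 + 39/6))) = -0.00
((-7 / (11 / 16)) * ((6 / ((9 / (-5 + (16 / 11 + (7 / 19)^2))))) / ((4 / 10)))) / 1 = 7582400 / 131043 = 57.86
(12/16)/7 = 3/28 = 0.11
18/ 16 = 9/ 8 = 1.12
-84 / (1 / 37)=-3108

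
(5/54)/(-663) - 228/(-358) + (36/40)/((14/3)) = 372152843/448599060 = 0.83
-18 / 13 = -1.38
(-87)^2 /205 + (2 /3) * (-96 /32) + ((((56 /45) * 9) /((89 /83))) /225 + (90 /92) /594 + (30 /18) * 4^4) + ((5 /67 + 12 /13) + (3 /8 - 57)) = 2938266119766247 /7236941283000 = 406.01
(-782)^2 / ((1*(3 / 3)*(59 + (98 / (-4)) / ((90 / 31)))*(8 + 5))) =110074320 / 118313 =930.37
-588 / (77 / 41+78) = -24108 / 3275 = -7.36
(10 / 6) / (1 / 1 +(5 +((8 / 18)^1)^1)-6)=15 / 4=3.75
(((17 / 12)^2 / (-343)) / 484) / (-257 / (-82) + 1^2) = -11849 / 4052020896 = -0.00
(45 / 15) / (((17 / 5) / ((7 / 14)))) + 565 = 19225 / 34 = 565.44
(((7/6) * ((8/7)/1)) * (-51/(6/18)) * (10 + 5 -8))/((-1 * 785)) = 1428/785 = 1.82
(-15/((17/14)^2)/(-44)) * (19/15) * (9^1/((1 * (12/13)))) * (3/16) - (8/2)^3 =-12912257/203456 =-63.46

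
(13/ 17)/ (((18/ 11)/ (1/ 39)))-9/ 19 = -8053/ 17442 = -0.46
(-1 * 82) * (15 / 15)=-82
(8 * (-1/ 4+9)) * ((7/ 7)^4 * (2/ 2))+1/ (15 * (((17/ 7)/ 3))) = 5957/ 85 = 70.08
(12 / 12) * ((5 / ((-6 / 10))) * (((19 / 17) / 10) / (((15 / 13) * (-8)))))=247 / 2448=0.10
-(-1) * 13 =13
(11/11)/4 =1/4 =0.25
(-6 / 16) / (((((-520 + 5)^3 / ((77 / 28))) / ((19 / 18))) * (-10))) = -209 / 262254480000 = -0.00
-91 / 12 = -7.58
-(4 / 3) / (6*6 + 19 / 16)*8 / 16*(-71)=2272 / 1785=1.27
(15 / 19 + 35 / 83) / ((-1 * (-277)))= 1910 / 436829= 0.00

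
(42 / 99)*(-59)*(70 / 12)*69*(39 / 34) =-4322045 / 374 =-11556.27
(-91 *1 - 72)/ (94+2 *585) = -163/ 1264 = -0.13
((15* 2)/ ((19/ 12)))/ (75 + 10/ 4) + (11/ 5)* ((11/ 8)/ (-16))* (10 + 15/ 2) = -462019/ 150784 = -3.06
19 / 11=1.73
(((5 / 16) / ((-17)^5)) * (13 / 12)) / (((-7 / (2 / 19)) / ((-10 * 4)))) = -325 / 2266091772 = -0.00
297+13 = 310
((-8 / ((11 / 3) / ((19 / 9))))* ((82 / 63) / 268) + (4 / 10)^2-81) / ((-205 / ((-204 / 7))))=-19148055604 / 1665712125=-11.50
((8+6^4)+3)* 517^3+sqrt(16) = 180612255795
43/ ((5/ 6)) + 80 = 658/ 5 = 131.60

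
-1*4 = -4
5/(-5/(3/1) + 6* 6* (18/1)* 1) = 15/1939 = 0.01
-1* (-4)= 4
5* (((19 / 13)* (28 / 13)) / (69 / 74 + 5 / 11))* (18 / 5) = 7794864 / 190801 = 40.85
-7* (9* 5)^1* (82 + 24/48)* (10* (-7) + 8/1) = 1611225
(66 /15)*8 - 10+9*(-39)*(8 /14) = -175.37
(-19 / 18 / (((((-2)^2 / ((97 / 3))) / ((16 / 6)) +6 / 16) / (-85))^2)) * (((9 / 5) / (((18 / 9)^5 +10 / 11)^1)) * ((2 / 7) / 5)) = -18186016288 / 135479043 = -134.23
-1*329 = -329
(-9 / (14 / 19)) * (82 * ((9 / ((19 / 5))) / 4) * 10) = -83025 / 14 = -5930.36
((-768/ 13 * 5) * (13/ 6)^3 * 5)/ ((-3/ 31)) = 4191200/ 27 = 155229.63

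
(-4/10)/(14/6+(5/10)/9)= -36/215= -0.17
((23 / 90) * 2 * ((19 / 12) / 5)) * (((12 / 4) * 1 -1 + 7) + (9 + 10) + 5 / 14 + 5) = 204079 / 37800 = 5.40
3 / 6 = 1 / 2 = 0.50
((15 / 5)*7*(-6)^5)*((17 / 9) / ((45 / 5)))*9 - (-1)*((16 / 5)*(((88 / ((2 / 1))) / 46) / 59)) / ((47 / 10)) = -19672504288 / 63779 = -308447.99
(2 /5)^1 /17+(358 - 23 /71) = 2158717 /6035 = 357.70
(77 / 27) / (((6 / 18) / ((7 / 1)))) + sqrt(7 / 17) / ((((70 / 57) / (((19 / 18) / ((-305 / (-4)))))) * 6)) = 59.89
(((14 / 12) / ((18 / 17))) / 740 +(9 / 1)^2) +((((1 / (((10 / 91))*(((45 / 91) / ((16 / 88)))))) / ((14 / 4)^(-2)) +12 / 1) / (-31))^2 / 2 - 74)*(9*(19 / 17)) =-25619392825324301 / 39496004460000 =-648.66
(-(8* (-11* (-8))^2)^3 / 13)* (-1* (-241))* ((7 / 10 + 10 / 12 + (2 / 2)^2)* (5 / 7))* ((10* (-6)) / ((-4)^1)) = -10887712324525752320 / 91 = -119645190379403871.65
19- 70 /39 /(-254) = 94142 /4953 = 19.01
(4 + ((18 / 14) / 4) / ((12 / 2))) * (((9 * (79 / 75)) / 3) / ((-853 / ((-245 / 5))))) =125531 / 170600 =0.74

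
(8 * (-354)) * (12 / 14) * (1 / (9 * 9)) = -1888 / 63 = -29.97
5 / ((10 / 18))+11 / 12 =119 / 12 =9.92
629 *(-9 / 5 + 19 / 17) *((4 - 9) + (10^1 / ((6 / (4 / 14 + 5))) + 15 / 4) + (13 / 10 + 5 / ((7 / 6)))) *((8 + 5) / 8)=-77012429 / 8400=-9168.15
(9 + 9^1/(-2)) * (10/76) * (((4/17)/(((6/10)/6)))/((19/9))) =4050/6137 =0.66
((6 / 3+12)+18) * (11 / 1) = 352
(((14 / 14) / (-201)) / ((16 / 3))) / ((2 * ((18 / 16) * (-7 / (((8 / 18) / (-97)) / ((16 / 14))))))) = -1 / 4211352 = -0.00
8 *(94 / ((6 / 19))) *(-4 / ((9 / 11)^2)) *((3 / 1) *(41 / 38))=-3730672 / 81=-46057.68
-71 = -71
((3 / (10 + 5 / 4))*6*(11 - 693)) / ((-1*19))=5456 / 95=57.43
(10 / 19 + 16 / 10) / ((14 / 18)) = 1818 / 665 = 2.73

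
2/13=0.15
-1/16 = -0.06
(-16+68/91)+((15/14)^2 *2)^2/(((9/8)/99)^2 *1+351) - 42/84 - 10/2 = -703767697419/33936583954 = -20.74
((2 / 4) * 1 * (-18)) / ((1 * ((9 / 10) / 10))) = -100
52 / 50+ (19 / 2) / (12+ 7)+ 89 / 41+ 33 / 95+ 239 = 243.06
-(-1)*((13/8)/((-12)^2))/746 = 13/859392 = 0.00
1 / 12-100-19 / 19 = -1211 / 12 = -100.92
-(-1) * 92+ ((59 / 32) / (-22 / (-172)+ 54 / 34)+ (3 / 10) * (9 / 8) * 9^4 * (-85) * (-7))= 26447346657 / 20072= 1317623.89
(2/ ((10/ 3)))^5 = 243/ 3125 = 0.08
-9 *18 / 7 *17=-2754 / 7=-393.43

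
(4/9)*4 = 16/9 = 1.78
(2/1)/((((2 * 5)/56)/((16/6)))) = 448/15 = 29.87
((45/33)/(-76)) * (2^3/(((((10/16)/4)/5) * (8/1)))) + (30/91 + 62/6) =575639/57057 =10.09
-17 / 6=-2.83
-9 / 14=-0.64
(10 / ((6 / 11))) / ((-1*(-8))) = 55 / 24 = 2.29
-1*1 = -1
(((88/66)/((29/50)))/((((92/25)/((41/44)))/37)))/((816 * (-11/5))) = -0.01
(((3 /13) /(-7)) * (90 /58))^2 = 18225 /6964321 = 0.00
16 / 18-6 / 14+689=43436 / 63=689.46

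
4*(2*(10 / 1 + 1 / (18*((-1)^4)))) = 724 / 9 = 80.44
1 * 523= 523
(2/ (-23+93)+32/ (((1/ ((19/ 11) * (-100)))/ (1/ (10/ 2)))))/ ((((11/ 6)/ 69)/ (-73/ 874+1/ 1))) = -3068071101/ 80465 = -38129.26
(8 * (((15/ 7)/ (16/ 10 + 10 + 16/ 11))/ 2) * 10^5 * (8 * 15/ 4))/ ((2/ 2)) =4950000000/ 2513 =1969757.26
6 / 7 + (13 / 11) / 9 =685 / 693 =0.99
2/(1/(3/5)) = 6/5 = 1.20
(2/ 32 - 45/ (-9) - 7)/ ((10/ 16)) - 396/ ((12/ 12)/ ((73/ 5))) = -57847/ 10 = -5784.70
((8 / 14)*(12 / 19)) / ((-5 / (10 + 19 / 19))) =-528 / 665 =-0.79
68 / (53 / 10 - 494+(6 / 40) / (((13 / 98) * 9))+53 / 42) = -185640 / 1330363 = -0.14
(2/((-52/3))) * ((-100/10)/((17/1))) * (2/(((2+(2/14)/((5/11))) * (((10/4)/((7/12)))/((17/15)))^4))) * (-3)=-82572791/95954625000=-0.00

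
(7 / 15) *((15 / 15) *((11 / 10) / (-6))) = -77 / 900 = -0.09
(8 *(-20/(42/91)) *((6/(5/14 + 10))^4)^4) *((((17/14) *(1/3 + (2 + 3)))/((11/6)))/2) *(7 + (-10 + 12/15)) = 8276591593928318596793078170779648/38184581555228782468798980712890625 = 0.22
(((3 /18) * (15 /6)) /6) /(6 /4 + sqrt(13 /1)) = -5 /516 + 5 * sqrt(13) /774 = 0.01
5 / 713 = 0.01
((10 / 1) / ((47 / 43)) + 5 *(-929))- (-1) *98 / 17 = -3699439 / 799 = -4630.09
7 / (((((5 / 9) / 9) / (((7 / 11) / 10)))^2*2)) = 2250423 / 605000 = 3.72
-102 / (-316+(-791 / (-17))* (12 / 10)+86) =4335 / 7402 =0.59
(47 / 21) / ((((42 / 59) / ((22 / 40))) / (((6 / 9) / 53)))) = 0.02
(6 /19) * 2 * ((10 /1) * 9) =1080 /19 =56.84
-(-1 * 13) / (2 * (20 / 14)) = 91 / 20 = 4.55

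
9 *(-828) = -7452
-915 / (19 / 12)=-10980 / 19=-577.89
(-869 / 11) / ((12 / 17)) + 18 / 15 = -6643 / 60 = -110.72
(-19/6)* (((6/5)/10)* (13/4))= -247/200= -1.24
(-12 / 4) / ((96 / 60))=-15 / 8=-1.88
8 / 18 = 0.44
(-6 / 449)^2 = 36 / 201601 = 0.00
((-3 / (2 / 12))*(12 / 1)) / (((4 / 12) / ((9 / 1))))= -5832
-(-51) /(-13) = -51 /13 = -3.92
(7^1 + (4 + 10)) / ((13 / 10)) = 210 / 13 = 16.15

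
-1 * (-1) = 1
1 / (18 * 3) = 1 / 54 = 0.02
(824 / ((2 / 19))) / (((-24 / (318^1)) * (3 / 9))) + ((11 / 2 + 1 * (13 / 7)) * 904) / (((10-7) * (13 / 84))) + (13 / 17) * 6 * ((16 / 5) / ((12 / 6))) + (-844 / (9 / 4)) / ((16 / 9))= -297041.74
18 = 18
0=0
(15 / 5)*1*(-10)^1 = -30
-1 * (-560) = 560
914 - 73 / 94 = 85843 / 94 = 913.22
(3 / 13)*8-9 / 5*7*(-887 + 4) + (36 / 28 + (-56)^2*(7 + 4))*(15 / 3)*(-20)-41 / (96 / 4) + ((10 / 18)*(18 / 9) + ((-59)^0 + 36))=-112647373757 / 32760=-3438564.52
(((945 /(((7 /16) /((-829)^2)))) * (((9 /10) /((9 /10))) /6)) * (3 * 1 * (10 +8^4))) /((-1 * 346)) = -1523778234840 /173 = -8807966675.38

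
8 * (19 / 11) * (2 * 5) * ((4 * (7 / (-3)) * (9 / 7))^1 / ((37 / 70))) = -1276800 / 407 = -3137.10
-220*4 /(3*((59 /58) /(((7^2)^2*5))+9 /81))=-2637.99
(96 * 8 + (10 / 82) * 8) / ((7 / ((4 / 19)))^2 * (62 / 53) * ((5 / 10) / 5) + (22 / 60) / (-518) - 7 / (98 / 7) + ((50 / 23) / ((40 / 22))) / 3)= 796324135040 / 133823766751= 5.95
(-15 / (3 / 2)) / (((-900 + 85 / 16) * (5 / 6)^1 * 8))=24 / 14315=0.00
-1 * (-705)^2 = -497025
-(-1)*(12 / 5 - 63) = -303 / 5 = -60.60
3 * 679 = 2037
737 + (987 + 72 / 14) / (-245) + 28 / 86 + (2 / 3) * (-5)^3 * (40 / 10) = 17696264 / 44247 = 399.94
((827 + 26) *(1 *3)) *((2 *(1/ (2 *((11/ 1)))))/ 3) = 77.55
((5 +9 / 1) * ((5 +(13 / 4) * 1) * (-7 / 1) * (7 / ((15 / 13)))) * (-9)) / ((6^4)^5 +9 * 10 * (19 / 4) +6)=13377 / 1107926800019215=0.00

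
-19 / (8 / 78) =-741 / 4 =-185.25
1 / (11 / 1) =1 / 11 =0.09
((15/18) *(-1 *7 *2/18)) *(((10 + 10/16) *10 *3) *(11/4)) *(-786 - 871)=941411.89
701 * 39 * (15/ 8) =410085/ 8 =51260.62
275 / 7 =39.29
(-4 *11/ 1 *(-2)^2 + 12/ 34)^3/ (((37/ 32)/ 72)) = -61341145933824/ 181781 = -337445310.20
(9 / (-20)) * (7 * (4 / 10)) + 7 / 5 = 7 / 50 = 0.14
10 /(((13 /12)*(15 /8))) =64 /13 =4.92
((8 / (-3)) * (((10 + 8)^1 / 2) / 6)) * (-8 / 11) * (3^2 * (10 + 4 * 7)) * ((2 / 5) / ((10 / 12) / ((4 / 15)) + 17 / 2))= 58368 / 1705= 34.23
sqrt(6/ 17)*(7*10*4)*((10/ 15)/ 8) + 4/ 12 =1/ 3 + 70*sqrt(102)/ 51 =14.20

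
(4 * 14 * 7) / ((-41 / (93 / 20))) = -9114 / 205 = -44.46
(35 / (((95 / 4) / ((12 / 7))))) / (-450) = -8 / 1425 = -0.01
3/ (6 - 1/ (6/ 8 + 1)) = 21/ 38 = 0.55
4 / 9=0.44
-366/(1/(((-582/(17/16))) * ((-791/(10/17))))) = -1347939936/5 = -269587987.20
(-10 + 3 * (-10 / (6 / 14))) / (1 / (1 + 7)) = -640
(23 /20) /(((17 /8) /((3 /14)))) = 69 /595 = 0.12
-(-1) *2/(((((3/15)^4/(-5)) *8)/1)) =-3125/4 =-781.25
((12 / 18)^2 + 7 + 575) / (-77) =-5242 / 693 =-7.56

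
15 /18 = 5 /6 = 0.83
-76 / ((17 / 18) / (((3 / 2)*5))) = -10260 / 17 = -603.53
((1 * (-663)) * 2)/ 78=-17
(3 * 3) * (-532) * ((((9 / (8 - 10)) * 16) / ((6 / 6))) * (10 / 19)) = 181440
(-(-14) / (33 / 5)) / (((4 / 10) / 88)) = 1400 / 3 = 466.67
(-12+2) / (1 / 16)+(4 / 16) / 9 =-5759 / 36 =-159.97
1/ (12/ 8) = 2/ 3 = 0.67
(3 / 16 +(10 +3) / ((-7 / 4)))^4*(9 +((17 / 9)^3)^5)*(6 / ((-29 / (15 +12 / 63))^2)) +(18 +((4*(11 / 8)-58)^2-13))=74967445388145440569147301505697 / 1190603282831934760599552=62965932.04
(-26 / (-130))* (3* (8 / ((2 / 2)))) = 24 / 5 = 4.80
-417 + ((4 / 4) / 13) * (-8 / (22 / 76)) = -59935 / 143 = -419.13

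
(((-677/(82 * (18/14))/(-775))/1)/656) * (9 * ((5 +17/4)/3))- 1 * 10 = -5002480657/500265600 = -10.00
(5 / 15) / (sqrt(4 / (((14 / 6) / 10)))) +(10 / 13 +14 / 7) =sqrt(210) / 180 +36 / 13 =2.85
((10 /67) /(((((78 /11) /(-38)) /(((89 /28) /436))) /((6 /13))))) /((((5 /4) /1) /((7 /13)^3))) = -911449 /2711552779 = -0.00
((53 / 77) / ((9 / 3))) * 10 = 530 / 231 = 2.29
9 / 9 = 1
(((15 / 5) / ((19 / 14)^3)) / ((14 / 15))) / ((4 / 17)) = 37485 / 6859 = 5.47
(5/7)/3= 5/21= 0.24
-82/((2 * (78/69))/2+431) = -1886/9939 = -0.19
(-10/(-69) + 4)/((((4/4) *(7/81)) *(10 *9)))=429/805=0.53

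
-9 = -9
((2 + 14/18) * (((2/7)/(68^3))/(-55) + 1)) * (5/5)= 33626755/12105632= 2.78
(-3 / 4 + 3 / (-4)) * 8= -12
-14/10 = -7/5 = -1.40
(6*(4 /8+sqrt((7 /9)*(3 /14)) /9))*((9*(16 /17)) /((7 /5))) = 80*sqrt(6) /119+2160 /119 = 19.80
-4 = -4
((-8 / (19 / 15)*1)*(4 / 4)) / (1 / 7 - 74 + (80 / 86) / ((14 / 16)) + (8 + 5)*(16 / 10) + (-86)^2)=-60200 / 70000617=-0.00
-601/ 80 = -7.51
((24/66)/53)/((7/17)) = 68/4081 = 0.02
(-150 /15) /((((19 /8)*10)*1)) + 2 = 30 /19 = 1.58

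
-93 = -93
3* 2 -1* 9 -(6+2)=-11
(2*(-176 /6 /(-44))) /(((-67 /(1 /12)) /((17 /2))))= -17 /1206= -0.01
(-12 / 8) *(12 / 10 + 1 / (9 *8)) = -1.82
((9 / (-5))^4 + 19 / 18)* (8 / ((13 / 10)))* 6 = 2079568 / 4875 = 426.58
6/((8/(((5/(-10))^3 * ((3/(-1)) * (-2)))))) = -0.56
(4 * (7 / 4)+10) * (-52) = -884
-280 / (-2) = 140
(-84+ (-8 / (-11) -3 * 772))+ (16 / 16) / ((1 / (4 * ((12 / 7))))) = -2392.42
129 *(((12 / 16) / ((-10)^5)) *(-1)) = 387 / 400000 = 0.00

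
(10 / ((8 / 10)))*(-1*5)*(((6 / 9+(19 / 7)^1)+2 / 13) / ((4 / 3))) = -120625 / 728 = -165.69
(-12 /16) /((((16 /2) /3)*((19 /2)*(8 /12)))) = -27 /608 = -0.04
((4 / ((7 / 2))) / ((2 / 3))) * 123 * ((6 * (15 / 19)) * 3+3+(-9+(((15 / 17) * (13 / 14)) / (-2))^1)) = 1644.87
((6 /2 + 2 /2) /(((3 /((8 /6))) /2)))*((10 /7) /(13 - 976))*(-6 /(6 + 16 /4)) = 0.00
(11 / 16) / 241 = 11 / 3856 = 0.00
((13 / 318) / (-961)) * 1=-13 / 305598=-0.00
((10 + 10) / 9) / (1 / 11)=220 / 9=24.44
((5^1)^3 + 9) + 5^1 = 139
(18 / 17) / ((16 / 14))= 63 / 68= 0.93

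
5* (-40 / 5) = -40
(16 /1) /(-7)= -2.29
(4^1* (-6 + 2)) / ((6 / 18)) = -48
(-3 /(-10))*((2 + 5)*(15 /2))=63 /4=15.75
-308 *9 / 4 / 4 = -173.25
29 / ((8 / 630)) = 9135 / 4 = 2283.75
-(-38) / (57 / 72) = 48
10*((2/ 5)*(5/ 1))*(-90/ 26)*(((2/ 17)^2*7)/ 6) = -4200/ 3757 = -1.12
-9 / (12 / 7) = -21 / 4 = -5.25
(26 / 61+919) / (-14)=-56085 / 854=-65.67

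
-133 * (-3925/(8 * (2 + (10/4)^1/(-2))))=522025/6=87004.17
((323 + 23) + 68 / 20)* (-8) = -13976 / 5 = -2795.20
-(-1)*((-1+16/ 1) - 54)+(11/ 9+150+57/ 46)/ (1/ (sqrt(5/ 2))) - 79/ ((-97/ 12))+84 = 5313/ 97+63119*sqrt(10)/ 828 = 295.84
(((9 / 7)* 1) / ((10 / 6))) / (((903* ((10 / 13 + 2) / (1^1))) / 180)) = 0.06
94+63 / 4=439 / 4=109.75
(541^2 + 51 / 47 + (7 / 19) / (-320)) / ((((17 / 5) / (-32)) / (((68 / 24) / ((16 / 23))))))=-1923647143153 / 171456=-11219479.88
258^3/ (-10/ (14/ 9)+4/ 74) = -4447939608/ 1651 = -2694088.19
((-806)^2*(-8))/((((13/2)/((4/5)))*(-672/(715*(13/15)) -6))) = 90288.06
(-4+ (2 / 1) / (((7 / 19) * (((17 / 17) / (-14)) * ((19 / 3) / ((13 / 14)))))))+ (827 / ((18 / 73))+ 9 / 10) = 1052006 / 315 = 3339.70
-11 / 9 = -1.22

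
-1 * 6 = -6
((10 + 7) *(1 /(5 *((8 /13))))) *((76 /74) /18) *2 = 4199 /6660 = 0.63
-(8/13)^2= -64/169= -0.38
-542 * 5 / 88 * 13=-17615 / 44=-400.34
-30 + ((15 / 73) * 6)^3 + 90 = 24070020 / 389017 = 61.87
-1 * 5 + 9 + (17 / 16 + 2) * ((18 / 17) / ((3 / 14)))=1301 / 68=19.13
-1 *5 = -5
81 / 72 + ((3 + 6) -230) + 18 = -1615 / 8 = -201.88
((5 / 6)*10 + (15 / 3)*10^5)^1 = 1500025 / 3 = 500008.33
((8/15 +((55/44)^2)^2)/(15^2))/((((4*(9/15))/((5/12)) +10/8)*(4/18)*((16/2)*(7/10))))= 11423/7537152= 0.00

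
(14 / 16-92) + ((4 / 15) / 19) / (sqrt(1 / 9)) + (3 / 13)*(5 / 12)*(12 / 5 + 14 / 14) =-896669 / 9880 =-90.76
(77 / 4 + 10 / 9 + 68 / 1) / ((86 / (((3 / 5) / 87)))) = 3181 / 448920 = 0.01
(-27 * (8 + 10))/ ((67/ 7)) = -3402/ 67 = -50.78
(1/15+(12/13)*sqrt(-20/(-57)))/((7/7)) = 1/15+8*sqrt(285)/247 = 0.61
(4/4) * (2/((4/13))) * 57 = 741/2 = 370.50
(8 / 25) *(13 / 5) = 104 / 125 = 0.83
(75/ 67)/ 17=75/ 1139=0.07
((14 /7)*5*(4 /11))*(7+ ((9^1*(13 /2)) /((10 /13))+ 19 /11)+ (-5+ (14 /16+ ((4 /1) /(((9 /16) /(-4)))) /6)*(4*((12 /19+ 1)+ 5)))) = -82.79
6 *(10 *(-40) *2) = -4800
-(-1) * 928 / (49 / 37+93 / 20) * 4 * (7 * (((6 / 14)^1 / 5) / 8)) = 206016 / 4421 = 46.60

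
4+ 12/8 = 11/2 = 5.50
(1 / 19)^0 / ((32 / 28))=7 / 8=0.88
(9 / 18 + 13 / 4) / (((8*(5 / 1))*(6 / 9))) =9 / 64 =0.14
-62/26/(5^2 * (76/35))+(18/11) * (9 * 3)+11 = 2996193/54340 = 55.14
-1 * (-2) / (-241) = -2 / 241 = -0.01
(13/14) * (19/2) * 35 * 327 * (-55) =-22211475/4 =-5552868.75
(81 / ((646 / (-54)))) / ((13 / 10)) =-21870 / 4199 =-5.21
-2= -2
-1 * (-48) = 48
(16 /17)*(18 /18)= 16 /17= 0.94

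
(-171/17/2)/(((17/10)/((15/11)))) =-12825/3179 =-4.03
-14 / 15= -0.93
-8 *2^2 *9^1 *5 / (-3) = 480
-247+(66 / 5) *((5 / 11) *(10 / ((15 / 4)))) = -231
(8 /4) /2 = 1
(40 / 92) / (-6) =-5 / 69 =-0.07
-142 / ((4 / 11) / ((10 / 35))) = -781 / 7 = -111.57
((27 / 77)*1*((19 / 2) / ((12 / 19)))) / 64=3249 / 39424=0.08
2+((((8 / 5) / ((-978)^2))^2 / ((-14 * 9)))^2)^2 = 2.00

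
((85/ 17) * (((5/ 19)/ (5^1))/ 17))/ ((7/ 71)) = 355/ 2261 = 0.16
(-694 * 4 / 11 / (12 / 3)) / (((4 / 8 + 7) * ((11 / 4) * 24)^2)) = -347 / 179685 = -0.00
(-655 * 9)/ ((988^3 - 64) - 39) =-1965/ 321476723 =-0.00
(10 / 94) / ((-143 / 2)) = -10 / 6721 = -0.00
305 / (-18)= -305 / 18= -16.94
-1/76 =-0.01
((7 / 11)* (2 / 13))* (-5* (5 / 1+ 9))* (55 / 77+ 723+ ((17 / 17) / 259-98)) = -22688540 / 5291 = -4288.14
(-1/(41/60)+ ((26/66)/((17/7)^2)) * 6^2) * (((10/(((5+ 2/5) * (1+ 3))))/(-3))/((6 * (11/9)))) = -0.02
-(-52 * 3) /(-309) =-52 /103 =-0.50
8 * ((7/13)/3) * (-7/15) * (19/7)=-1064/585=-1.82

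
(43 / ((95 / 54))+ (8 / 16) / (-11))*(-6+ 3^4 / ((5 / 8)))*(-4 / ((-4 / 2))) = 31511202 / 5225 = 6030.85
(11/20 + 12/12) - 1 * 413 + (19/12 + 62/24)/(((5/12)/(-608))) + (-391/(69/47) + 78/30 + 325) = -385811/60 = -6430.18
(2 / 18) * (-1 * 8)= -8 / 9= -0.89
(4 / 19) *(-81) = -324 / 19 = -17.05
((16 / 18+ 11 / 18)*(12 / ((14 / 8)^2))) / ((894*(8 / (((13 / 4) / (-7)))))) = -39 / 102214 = -0.00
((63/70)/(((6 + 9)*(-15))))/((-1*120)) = 1/30000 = 0.00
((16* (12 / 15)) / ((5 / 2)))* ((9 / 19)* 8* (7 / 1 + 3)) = 18432 / 95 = 194.02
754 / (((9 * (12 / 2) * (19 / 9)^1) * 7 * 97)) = 377 / 38703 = 0.01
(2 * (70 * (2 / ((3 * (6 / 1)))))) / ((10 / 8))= 112 / 9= 12.44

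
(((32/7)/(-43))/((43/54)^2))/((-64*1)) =1458/556549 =0.00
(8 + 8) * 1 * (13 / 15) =208 / 15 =13.87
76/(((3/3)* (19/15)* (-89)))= -60/89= -0.67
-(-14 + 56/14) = 10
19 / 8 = 2.38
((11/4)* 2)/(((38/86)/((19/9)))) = 473/18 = 26.28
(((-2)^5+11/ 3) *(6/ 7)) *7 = -170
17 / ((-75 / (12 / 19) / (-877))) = 59636 / 475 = 125.55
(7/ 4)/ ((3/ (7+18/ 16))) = 4.74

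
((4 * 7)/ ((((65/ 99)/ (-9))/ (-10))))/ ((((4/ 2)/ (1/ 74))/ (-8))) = -99792/ 481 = -207.47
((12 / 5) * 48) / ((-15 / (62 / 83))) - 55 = -126029 / 2075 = -60.74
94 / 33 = 2.85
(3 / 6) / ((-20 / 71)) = -71 / 40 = -1.78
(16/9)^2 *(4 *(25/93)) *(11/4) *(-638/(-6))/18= 11228800/203391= 55.21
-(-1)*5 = 5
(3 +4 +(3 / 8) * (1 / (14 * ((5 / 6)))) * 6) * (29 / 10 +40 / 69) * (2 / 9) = 345401 / 62100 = 5.56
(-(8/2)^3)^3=-262144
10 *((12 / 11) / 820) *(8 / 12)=4 / 451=0.01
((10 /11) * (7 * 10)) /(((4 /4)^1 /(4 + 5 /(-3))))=4900 /33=148.48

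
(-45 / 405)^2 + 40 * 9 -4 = 28837 / 81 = 356.01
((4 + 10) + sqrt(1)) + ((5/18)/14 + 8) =5801/252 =23.02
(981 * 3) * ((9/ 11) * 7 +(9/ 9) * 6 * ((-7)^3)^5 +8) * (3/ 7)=-2766470557703592123/ 77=-35928189061085611.99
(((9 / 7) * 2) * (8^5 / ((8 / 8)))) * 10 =5898240 / 7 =842605.71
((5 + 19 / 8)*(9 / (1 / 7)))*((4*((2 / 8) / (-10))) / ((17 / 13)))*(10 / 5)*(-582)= 14061411 / 340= 41357.09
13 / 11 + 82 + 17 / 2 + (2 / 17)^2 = 583001 / 6358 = 91.70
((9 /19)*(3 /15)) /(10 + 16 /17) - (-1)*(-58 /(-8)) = 85507 /11780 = 7.26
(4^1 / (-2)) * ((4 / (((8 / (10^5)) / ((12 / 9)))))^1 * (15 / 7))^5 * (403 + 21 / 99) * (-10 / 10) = 26612000000000000000000000000000000 / 554631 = 47981450730305374203749880000.00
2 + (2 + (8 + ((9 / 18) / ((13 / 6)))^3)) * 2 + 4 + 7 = 72555 / 2197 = 33.02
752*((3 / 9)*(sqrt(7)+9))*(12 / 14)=1504*sqrt(7) / 7+13536 / 7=2502.17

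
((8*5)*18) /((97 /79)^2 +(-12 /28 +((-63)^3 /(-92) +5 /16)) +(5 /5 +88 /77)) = 3858435840 /14584011667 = 0.26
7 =7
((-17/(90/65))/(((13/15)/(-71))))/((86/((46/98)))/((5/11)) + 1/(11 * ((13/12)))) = 99245575/39780012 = 2.49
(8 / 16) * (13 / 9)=13 / 18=0.72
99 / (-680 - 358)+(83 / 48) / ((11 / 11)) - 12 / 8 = 1111 / 8304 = 0.13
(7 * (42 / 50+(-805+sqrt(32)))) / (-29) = 140728 / 725 - 28 * sqrt(2) / 29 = 192.74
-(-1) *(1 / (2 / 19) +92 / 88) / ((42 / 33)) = 58 / 7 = 8.29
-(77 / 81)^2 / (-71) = 5929 / 465831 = 0.01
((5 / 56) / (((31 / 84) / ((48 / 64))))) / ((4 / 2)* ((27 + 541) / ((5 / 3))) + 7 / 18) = 2025 / 7610996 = 0.00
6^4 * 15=19440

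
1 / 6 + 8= 49 / 6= 8.17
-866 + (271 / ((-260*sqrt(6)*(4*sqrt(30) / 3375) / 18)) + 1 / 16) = -109755*sqrt(5) / 208 -13855 / 16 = -2045.84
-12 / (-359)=12 / 359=0.03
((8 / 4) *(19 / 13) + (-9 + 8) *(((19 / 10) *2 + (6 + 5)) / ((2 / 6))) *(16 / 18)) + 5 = -6151 / 195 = -31.54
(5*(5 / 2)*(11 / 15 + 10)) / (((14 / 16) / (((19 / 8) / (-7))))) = -2185 / 42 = -52.02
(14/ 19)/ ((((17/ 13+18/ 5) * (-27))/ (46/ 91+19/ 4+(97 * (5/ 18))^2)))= -53901070/ 13255407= -4.07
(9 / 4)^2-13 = -127 / 16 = -7.94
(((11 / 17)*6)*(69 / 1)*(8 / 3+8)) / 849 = 16192 / 4811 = 3.37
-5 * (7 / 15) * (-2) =14 / 3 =4.67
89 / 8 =11.12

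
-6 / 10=-3 / 5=-0.60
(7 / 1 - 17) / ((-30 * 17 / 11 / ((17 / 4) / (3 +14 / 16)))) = 22 / 93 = 0.24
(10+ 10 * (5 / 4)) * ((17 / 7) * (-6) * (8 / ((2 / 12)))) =-110160 / 7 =-15737.14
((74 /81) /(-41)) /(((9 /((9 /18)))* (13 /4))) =-148 /388557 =-0.00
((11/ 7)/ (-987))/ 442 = -11/ 3053778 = -0.00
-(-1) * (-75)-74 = -149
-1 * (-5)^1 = 5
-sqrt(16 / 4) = -2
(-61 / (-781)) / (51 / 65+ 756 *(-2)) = -3965 / 76716849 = -0.00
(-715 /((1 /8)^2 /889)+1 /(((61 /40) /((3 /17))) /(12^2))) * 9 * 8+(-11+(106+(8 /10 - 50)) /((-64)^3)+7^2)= -995288030050459547 /339804160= -2929004842.23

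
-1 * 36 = -36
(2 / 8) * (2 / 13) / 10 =1 / 260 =0.00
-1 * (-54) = 54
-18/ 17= -1.06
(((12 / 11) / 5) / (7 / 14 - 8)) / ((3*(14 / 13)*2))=-26 / 5775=-0.00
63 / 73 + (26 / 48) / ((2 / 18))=3351 / 584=5.74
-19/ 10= -1.90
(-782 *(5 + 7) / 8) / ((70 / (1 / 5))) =-1173 / 350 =-3.35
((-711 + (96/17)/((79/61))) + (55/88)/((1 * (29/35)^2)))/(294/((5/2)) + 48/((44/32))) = -350721827555/75791485152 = -4.63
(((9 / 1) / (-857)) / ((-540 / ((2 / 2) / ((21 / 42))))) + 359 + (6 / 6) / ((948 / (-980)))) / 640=242353913 / 433299200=0.56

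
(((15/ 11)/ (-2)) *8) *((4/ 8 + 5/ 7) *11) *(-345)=175950/ 7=25135.71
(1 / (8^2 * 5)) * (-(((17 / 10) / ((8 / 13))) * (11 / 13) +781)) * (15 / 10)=-188001 / 51200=-3.67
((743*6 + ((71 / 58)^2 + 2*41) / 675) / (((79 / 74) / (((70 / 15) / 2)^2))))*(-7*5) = -128471773356899 / 161446770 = -795753.13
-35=-35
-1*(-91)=91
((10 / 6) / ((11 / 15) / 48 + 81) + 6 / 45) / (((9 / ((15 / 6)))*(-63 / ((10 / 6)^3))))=-8416375 / 2678967837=-0.00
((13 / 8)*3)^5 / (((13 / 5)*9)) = 3855735 / 32768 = 117.67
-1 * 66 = -66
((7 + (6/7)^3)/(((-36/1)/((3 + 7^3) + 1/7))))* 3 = -6340991/28812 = -220.08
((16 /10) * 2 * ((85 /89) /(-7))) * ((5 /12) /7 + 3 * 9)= -154564 /13083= -11.81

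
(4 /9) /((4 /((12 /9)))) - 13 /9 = -35 /27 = -1.30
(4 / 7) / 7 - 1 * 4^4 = -12540 / 49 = -255.92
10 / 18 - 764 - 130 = -893.44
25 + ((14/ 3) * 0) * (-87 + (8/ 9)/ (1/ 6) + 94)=25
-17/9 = -1.89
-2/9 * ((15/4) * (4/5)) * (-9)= 6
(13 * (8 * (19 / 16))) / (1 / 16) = 1976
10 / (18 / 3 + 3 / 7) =1.56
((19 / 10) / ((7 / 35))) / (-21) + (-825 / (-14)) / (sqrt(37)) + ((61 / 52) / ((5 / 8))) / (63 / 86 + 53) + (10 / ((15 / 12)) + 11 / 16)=834635267 / 100922640 + 825* sqrt(37) / 518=17.96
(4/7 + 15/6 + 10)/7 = 183/98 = 1.87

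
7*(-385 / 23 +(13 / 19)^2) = -945686 / 8303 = -113.90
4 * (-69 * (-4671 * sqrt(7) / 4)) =322299 * sqrt(7) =852723.00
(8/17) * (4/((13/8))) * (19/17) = 4864/3757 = 1.29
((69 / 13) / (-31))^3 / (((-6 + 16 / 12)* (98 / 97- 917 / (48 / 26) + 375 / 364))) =-0.00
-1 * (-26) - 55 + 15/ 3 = -24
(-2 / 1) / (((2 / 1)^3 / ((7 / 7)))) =-1 / 4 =-0.25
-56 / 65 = -0.86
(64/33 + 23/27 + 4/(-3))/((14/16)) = 3464/2079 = 1.67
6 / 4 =3 / 2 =1.50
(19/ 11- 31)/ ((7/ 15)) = -690/ 11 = -62.73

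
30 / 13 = 2.31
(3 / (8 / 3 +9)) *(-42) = -54 / 5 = -10.80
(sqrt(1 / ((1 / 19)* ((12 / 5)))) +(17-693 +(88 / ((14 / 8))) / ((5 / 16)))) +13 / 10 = -7193 / 14 +sqrt(285) / 6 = -510.97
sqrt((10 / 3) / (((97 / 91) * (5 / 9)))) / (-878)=-sqrt(52962) / 85166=-0.00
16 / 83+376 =31224 / 83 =376.19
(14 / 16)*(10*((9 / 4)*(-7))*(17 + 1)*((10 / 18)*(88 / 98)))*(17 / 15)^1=-1402.50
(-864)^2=746496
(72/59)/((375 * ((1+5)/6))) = 24/7375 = 0.00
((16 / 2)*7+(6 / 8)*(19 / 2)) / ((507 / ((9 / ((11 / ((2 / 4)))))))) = 1515 / 29744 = 0.05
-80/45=-1.78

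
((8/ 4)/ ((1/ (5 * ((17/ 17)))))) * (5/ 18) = 25/ 9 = 2.78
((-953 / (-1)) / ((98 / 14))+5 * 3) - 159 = -55 / 7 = -7.86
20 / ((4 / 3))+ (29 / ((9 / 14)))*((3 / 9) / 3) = 1621 / 81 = 20.01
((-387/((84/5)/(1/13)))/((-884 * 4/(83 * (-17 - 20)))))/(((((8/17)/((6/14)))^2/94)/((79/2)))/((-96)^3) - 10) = 0.15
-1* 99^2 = -9801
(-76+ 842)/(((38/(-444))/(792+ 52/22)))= -1485914376/209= -7109638.16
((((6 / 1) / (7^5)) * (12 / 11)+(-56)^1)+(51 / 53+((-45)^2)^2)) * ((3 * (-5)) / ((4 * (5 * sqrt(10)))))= -15067258825587 * sqrt(10) / 48992405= -972535.56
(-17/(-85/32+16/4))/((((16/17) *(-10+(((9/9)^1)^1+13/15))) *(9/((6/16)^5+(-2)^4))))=757947295/257851392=2.94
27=27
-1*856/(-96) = 107/12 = 8.92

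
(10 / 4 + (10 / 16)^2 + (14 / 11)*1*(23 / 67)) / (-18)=-156953 / 849024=-0.18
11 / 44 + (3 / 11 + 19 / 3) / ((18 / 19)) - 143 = -161303 / 1188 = -135.78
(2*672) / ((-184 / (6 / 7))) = -144 / 23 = -6.26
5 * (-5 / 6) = -25 / 6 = -4.17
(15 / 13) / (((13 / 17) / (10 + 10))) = 5100 / 169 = 30.18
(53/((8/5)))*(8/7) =265/7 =37.86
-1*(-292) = 292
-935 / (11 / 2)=-170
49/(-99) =-0.49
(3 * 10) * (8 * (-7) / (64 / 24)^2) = -945 / 4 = -236.25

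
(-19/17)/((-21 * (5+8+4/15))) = 0.00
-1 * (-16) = 16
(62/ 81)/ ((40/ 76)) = 589/ 405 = 1.45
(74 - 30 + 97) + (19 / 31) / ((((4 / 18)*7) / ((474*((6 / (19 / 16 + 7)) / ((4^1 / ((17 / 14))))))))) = 36324957 / 198989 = 182.55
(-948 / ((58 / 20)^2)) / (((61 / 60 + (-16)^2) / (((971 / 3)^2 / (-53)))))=595875512000 / 687360233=866.90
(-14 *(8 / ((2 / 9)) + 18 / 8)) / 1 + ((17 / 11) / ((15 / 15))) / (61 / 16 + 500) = -94966097 / 177342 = -535.50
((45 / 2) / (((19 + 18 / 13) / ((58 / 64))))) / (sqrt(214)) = 3393 * sqrt(214) / 725888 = 0.07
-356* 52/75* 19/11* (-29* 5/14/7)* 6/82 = 5100056/110495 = 46.16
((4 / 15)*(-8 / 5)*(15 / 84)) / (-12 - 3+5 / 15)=2 / 385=0.01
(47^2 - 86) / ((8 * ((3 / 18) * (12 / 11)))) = 1459.56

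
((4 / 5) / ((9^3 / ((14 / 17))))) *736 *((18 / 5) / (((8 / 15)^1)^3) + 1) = 1019291 / 61965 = 16.45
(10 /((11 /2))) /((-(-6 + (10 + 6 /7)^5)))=-168070 /13944834937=-0.00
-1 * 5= -5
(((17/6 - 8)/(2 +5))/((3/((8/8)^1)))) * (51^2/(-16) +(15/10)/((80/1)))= 268739/6720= 39.99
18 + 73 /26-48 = -707 /26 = -27.19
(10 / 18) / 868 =5 / 7812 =0.00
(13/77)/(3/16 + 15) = 208/18711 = 0.01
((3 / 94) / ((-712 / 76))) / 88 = -57 / 1472416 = -0.00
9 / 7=1.29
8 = 8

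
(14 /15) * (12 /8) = 7 /5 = 1.40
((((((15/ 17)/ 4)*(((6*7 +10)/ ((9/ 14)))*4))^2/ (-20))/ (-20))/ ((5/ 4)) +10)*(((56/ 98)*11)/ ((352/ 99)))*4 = 1444003/ 10115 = 142.76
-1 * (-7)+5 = 12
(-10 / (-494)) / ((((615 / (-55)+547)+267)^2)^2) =73205 / 1502230213061860087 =0.00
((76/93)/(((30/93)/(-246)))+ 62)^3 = -22093422616/125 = -176747380.93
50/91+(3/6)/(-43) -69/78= -1357/3913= -0.35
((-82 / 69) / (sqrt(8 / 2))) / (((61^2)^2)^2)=-41 / 13227804596812389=-0.00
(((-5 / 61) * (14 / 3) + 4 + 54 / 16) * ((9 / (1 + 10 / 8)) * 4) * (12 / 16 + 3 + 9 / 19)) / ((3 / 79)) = 86533361 / 6954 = 12443.68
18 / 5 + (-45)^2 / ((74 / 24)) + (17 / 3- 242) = 235333 / 555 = 424.02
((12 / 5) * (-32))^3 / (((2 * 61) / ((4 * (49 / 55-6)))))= 31822184448 / 419375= 75880.02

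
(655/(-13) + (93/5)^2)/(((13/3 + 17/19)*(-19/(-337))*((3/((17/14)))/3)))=825508797/677950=1217.65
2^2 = 4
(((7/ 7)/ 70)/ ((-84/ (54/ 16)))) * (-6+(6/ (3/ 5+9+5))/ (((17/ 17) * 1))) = 459/ 143080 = 0.00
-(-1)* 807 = 807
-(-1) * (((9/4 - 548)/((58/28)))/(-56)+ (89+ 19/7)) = 313169/3248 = 96.42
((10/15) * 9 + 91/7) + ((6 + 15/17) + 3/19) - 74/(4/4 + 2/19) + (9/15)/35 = -6934768/169575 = -40.89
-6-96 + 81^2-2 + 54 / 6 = 6466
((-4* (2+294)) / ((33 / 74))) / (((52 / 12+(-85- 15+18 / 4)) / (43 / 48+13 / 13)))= 996632 / 18051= 55.21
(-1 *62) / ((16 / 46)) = -713 / 4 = -178.25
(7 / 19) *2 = 14 / 19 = 0.74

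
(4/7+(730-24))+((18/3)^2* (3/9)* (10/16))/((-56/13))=78941/112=704.83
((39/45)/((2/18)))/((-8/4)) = -39/10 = -3.90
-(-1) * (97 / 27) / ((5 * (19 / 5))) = 97 / 513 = 0.19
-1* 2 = -2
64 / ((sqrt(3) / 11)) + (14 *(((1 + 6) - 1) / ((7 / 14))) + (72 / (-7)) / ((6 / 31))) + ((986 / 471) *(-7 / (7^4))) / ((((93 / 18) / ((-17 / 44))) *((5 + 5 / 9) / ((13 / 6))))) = 210914692059 / 1836319100 + 704 *sqrt(3) / 3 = 521.31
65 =65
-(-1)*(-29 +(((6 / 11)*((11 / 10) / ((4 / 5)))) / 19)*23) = -2135 / 76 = -28.09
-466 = -466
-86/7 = -12.29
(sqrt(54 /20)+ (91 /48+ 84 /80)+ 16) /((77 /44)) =6 * sqrt(30) /35+ 4547 /420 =11.77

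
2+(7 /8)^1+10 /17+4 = 1015 /136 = 7.46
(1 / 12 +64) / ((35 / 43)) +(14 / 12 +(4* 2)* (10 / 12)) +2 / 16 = 24273 / 280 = 86.69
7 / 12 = 0.58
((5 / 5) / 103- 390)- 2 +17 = -38624 / 103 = -374.99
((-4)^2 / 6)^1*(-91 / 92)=-182 / 69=-2.64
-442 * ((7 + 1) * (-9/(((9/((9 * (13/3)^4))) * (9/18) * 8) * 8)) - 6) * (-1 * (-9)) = 6359717/2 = 3179858.50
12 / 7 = 1.71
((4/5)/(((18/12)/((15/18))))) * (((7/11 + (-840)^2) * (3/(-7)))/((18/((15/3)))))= -11088010/297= -37333.37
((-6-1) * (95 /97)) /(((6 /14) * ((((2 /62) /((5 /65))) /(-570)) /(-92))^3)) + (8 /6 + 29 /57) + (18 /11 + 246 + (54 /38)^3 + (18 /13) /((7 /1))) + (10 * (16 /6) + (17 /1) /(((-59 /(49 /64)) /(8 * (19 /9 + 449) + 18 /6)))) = -119645834805965520290244247153145 /3824968071532608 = -31280217917747273.66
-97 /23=-4.22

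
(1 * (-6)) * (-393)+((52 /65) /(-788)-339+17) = 2005459 /985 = 2036.00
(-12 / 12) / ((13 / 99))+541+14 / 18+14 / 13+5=63208 / 117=540.24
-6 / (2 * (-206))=0.01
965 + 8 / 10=4829 / 5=965.80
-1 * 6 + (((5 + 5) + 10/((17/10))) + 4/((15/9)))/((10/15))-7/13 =23078/1105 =20.89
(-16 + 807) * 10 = 7910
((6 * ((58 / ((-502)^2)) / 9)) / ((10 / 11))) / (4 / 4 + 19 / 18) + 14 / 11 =163183117 / 128207035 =1.27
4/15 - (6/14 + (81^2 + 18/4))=-1378789/210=-6565.66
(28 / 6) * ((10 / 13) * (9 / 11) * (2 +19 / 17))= 22260 / 2431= 9.16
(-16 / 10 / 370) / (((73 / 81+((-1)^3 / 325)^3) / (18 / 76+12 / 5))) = -0.01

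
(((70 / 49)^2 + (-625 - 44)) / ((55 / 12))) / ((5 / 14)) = -71304 / 175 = -407.45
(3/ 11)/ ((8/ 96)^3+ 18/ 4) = 5184/ 85547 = 0.06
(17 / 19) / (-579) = -17 / 11001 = -0.00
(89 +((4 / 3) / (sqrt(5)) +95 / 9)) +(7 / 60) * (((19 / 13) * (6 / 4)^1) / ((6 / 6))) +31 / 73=4 * sqrt(5) / 15 +34244621 / 341640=100.83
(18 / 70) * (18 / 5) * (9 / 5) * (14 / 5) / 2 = 1458 / 625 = 2.33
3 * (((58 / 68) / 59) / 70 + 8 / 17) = 198327 / 140420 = 1.41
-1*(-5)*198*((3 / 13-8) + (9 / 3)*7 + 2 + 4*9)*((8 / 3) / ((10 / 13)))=175824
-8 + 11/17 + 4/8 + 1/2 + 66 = 1014/17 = 59.65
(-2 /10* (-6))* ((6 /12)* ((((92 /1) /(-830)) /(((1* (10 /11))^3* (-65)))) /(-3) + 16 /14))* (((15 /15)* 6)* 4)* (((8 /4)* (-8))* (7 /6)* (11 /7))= -56933484784 /118015625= -482.42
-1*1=-1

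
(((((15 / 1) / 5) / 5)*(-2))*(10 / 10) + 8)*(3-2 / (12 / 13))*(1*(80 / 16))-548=-1559 / 3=-519.67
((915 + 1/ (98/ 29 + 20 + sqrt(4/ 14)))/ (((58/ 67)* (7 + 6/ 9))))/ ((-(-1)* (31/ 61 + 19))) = 265313130624/ 37539997285 - 355569* sqrt(14)/ 176049642440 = 7.07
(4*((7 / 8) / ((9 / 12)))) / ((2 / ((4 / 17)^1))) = 28 / 51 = 0.55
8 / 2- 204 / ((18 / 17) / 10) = -5768 / 3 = -1922.67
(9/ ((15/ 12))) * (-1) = -36/ 5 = -7.20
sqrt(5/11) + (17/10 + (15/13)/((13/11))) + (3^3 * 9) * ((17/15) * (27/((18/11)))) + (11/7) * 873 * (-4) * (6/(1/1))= -167854658/5915 + sqrt(55)/11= -28377.12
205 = 205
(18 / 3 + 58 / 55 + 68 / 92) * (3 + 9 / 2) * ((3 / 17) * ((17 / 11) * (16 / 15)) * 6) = 1419696 / 13915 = 102.03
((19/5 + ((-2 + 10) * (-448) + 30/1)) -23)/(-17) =17866/85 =210.19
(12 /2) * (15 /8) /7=45 /28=1.61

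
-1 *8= -8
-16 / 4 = -4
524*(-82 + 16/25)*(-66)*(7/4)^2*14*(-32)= -96511770432/25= -3860470817.28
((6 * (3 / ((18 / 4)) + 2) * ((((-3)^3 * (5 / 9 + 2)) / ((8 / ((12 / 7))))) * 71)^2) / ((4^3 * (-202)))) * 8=-216001809 / 19796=-10911.39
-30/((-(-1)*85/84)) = -504/17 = -29.65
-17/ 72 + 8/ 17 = 287/ 1224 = 0.23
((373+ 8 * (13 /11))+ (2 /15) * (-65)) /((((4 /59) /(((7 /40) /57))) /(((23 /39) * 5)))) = 117170165 /2347488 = 49.91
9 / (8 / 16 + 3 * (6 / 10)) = 3.91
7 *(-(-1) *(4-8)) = -28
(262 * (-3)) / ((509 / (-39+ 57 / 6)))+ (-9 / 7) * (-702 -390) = 737823 / 509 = 1449.55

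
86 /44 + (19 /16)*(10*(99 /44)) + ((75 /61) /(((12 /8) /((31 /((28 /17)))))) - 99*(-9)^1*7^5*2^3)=18006470318495 /150304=119800340.10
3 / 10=0.30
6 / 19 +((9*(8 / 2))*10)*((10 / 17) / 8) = 8652 / 323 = 26.79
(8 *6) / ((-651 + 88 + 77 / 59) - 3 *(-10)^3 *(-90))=-708 / 3990785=-0.00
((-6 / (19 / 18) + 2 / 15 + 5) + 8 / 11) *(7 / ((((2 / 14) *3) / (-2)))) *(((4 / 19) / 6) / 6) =-54194 / 1608255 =-0.03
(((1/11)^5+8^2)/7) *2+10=31888100/1127357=28.29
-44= -44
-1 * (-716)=716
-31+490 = 459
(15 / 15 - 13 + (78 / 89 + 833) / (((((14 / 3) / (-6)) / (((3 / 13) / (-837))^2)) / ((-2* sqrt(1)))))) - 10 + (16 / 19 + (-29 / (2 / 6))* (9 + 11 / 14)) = -30192361622861 / 34603835994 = -872.51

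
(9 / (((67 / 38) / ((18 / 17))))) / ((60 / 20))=2052 / 1139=1.80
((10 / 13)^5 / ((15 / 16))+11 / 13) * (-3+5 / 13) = -42925442 / 14480427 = -2.96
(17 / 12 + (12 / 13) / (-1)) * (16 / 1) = 308 / 39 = 7.90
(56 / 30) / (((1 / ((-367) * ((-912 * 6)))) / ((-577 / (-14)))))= 772496832 / 5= 154499366.40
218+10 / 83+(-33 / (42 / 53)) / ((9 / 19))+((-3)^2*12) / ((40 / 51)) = 7004449 / 26145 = 267.91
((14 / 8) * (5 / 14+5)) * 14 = 525 / 4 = 131.25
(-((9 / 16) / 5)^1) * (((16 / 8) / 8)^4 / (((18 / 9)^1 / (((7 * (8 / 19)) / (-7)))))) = 9 / 97280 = 0.00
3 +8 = 11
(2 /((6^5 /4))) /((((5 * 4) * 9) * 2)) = 0.00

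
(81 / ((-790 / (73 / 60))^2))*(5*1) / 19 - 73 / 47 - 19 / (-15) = -38317970299 / 133757112000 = -0.29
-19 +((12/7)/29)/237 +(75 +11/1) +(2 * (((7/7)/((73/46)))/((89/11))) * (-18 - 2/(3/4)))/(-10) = 105216853529/1562885835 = 67.32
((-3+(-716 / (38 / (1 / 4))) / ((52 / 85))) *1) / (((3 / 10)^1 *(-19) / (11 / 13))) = 1162865 / 732108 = 1.59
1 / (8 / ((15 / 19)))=15 / 152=0.10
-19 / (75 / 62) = -1178 / 75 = -15.71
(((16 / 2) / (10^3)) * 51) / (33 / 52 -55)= -0.01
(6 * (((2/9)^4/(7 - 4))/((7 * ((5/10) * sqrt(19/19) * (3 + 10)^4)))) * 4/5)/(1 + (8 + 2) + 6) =0.00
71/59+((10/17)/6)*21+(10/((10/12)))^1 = 15308/1003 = 15.26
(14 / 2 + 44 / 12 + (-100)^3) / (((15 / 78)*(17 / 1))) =-77999168 / 255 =-305879.09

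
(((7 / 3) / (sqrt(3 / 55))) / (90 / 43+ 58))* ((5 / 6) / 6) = 1505* sqrt(165) / 837216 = 0.02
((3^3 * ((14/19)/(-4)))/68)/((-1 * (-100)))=-189/258400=-0.00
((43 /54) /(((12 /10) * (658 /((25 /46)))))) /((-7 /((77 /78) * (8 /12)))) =-59125 /1147399344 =-0.00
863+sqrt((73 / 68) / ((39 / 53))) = sqrt(2565147) / 1326+863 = 864.21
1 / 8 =0.12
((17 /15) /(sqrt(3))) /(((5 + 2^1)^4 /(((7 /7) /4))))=17*sqrt(3) /432180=0.00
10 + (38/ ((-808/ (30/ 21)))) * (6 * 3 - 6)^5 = -11812450/ 707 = -16707.85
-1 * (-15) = 15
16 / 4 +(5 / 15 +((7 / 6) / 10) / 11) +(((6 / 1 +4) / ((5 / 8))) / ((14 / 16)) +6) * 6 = 150.06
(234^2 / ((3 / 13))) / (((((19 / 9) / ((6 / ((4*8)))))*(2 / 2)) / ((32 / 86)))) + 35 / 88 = 7841.83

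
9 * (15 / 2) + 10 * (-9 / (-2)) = 225 / 2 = 112.50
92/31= 2.97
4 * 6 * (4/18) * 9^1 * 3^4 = 3888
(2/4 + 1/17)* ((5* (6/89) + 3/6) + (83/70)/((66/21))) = 451763/665720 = 0.68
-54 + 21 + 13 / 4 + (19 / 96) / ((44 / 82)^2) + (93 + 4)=3156643 / 46464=67.94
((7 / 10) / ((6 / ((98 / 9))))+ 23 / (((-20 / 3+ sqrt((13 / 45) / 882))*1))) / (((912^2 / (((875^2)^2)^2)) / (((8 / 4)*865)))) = -61710269164274156510829925537109375 / 39614011289856 - 47852695659697055816650390625*sqrt(130) / 81510311296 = -1564482641846414361733.68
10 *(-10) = -100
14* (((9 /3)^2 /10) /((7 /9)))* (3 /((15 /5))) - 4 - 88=-379 /5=-75.80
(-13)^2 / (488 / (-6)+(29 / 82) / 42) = -2.08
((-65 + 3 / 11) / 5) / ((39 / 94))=-66928 / 2145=-31.20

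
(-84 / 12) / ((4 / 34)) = -119 / 2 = -59.50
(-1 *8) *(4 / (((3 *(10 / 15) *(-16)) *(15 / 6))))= 2 / 5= 0.40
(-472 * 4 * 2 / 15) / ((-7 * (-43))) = -3776 / 4515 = -0.84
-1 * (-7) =7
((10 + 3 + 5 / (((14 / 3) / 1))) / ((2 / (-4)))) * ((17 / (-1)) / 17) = 197 / 7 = 28.14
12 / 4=3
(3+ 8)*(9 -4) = 55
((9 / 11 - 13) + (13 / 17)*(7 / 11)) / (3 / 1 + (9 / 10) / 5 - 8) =109350 / 45067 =2.43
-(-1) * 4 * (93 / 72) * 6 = 31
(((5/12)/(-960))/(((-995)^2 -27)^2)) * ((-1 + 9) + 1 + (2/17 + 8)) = -97/12796133898292224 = -0.00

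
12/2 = 6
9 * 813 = 7317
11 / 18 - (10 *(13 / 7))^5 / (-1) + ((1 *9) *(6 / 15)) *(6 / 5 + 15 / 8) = 33416546691991 / 15126300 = 2209168.58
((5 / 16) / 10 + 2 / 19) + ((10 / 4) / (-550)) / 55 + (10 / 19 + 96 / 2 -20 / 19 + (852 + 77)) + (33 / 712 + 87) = 1063.66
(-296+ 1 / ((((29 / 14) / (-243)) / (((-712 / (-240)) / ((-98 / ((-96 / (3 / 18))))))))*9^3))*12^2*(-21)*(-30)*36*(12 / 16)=-21225307392 / 29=-731907151.45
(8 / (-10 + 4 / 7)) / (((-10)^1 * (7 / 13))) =26 / 165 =0.16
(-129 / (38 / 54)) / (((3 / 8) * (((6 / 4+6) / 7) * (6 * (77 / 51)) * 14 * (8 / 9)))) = -4.05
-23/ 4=-5.75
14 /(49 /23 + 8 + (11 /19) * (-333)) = -3059 /39911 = -0.08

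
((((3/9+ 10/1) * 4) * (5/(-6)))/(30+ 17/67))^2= 431392900/332807049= 1.30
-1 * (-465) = 465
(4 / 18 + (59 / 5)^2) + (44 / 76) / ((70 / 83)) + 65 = 12278149 / 59850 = 205.15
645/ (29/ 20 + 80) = 4300/ 543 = 7.92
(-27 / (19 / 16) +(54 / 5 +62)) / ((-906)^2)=0.00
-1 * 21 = -21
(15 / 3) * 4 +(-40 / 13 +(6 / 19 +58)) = 75.24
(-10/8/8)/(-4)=5/128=0.04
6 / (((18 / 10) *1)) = 10 / 3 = 3.33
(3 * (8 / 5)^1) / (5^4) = 24 / 3125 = 0.01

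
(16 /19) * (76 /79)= 64 /79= 0.81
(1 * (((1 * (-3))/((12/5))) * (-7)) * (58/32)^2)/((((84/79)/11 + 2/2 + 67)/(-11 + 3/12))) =-1099897645/242384896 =-4.54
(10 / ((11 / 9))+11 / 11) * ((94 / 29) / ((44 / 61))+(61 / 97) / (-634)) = 4450965162 / 107898241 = 41.25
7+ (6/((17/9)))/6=128/17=7.53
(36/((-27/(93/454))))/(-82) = 31/9307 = 0.00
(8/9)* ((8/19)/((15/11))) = 704/2565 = 0.27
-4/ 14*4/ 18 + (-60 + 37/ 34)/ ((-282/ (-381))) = -16038787/ 201348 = -79.66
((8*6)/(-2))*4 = -96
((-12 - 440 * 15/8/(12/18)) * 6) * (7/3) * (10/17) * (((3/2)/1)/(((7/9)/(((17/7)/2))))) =-48195/2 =-24097.50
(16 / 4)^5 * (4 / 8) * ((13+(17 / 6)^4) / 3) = 3211808 / 243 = 13217.32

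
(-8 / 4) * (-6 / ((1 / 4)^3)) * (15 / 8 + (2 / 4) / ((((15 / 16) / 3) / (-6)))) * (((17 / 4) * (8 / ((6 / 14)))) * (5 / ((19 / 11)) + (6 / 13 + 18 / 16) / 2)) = -428749860 / 247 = -1735829.39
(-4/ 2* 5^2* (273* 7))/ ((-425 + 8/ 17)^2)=-563550/ 1062961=-0.53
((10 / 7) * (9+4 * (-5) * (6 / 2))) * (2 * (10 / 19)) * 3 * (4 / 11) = -122400 / 1463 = -83.66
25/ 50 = 1/ 2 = 0.50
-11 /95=-0.12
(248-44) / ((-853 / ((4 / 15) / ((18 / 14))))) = -0.05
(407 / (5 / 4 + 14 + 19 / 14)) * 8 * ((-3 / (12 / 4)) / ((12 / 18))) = -45584 / 155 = -294.09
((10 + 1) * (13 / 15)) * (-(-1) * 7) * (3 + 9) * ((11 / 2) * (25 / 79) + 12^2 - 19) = 8018010 / 79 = 101493.80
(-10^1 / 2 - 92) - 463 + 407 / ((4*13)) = -28713 / 52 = -552.17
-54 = -54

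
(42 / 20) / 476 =3 / 680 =0.00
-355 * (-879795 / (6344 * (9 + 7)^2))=192.31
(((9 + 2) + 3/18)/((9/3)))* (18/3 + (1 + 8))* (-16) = -2680/3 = -893.33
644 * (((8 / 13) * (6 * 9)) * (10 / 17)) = 2782080 / 221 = 12588.60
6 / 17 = 0.35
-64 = -64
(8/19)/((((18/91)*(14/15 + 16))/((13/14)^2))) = 0.11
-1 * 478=-478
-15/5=-3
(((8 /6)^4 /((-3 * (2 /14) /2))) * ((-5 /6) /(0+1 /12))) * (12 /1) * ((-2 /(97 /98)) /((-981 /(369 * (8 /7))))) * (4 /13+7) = 11234.58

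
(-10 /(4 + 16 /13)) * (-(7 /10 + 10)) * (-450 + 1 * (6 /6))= -624559 /68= -9184.69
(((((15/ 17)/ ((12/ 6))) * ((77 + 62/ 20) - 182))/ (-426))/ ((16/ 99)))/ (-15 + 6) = -11209/ 154496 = -0.07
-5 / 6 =-0.83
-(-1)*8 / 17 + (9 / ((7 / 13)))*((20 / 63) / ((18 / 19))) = 6.07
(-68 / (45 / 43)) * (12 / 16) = -731 / 15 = -48.73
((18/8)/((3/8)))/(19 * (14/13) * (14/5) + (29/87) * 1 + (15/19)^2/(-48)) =0.10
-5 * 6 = -30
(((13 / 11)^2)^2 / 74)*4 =57122 / 541717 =0.11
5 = 5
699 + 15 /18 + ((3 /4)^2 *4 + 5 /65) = 109537 /156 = 702.16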